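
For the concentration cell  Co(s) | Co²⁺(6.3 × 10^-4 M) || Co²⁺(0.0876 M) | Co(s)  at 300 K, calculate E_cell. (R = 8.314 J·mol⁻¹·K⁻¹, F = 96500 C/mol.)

Both half-cells are Co²⁺/Co, so E°_cell = 0. The concentrated side is the cathode; the cell reaction moves Co²⁺ from high to low concentration with n = 2.
Q = [Co²⁺]_dilute/[Co²⁺]_conc = 6.3 × 10^-4/0.0876 = 0.00719.
E = 0 − (RT/nF) ln Q = −((8.314×300)/(2×96500))(-4.935) = 0.0638 V.

0.064 V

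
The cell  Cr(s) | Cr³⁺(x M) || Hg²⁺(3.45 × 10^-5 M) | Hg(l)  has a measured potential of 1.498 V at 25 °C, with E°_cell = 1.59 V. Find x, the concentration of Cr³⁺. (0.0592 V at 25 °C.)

0.0093 M

From the Nernst equation, log Q = n(E° − E)/0.0592 = 6(1.59 − 1.498)/0.0592 = 9.324, so Q = 2.11 × 10^9.
With Q = [Cr³⁺]^2/[Hg²⁺]^3 and the known concentrations, [Cr³⁺]^2 in the numerator gives [Cr³⁺] = 0.0093 M.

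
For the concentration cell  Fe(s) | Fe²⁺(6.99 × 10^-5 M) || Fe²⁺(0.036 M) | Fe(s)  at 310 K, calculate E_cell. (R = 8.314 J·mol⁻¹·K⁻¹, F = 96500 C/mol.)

0.083 V

Both half-cells are Fe²⁺/Fe, so E°_cell = 0. The concentrated side is the cathode; the cell reaction moves Fe²⁺ from high to low concentration with n = 2.
Q = [Fe²⁺]_dilute/[Fe²⁺]_conc = 6.99 × 10^-5/0.036 = 0.00194.
E = 0 − (RT/nF) ln Q = −((8.314×310)/(2×96500))(-6.244) = 0.0834 V.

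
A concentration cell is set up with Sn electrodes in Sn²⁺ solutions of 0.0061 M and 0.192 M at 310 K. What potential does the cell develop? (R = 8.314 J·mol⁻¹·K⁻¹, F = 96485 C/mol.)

0.046 V

Both half-cells are Sn²⁺/Sn, so E°_cell = 0. The concentrated side is the cathode; the cell reaction moves Sn²⁺ from high to low concentration with n = 2.
Q = [Sn²⁺]_dilute/[Sn²⁺]_conc = 0.0061/0.192 = 0.0318.
E = 0 − (RT/nF) ln Q = −((8.314×310)/(2×96485))(-3.449) = 0.0461 V.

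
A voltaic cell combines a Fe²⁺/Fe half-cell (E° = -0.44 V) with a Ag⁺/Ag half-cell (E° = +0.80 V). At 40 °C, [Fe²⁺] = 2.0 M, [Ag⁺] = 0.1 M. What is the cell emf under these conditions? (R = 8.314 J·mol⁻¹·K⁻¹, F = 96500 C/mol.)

The Ag⁺/Ag couple has the higher reduction potential and acts as the cathode, so E°_cell = +0.80 − (-0.44) = 1.24 V.
Balancing electrons gives n = 2; the reaction quotient is Q = [Fe²⁺]/[Ag⁺]^2 = 200.
E = E° − (RT/nF) ln Q = 1.24 − (8.314×313)/(2×96500) × (5.298) = 1.240 − 0.071 = 1.169 V.

1.17 V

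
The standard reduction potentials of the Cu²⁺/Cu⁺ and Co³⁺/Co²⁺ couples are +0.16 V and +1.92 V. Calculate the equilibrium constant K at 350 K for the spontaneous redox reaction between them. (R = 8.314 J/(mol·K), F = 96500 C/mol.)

2.2 × 10^25

E°_cell = +1.92 − (+0.16) = 1.76 V, with n = 1 electron transferred.
At equilibrium E = 0, so the Nernst equation gives ln K = nFE°/RT = (1)(96500)(1.76)/((8.314)(350)) = 58.37.
K = e^58.37 = 2.2 × 10^25.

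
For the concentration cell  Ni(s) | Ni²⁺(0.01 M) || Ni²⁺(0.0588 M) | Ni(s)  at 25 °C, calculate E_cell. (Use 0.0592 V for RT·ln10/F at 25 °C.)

0.023 V

Both half-cells are Ni²⁺/Ni, so E°_cell = 0. The concentrated side is the cathode; the cell reaction moves Ni²⁺ from high to low concentration with n = 2.
Q = [Ni²⁺]_dilute/[Ni²⁺]_conc = 0.01/0.0588 = 0.170.
E = 0 − (0.0592/2) log Q = −(0.0592/2)(-0.769) = 0.0228 V.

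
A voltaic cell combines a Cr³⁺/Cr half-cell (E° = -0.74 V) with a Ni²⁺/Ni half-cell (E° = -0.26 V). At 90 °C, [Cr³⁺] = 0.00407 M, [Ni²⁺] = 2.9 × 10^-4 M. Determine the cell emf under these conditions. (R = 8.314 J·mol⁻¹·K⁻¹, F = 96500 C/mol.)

0.410 V

The Ni²⁺/Ni couple has the higher reduction potential and acts as the cathode, so E°_cell = -0.26 − (-0.74) = 0.48 V.
Balancing electrons gives n = 6; the reaction quotient is Q = [Cr³⁺]^2/[Ni²⁺]^3 = 6.79 × 10^5.
E = E° − (RT/nF) ln Q = 0.48 − (8.314×363)/(6×96500) × (13.429) = 0.480 − 0.070 = 0.410 V.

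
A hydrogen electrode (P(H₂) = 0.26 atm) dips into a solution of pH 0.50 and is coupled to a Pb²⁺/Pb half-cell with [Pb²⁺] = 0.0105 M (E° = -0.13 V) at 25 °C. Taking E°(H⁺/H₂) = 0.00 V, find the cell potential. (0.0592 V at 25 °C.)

The hydrogen couple is the cathode, so E°_cell = 0.13 V; n = 2.
[H⁺] = 10^(−0.50) = 0.32 M, and Q = [Pb²⁺]·P(H₂) / [H⁺]^2 = 0.0273.
E = E° − (0.0592/2) log Q = 0.13 − (0.0592/2)(-1.564) = 0.176 V.

0.18 V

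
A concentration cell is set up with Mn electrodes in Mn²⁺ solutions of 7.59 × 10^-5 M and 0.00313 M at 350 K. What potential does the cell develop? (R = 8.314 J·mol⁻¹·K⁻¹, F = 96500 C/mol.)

Both half-cells are Mn²⁺/Mn, so E°_cell = 0. The concentrated side is the cathode; the cell reaction moves Mn²⁺ from high to low concentration with n = 2.
Q = [Mn²⁺]_dilute/[Mn²⁺]_conc = 7.59 × 10^-5/0.00313 = 0.0242.
E = 0 − (RT/nF) ln Q = −((8.314×350)/(2×96500))(-3.719) = 0.0561 V.

0.056 V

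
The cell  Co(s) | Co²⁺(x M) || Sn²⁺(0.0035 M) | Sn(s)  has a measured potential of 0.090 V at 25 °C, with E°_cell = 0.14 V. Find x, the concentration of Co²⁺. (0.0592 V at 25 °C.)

From the Nernst equation, log Q = n(E° − E)/0.0592 = 2(0.14 − 0.090)/0.0592 = 1.689, so Q = 48.9.
With Q = [Co²⁺]/[Sn²⁺] and the known concentrations, [Co²⁺] in the numerator gives [Co²⁺] = 0.17 M.

0.17 M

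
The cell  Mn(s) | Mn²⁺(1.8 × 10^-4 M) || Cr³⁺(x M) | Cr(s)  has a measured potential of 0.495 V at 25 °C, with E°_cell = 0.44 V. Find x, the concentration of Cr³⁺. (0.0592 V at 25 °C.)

0.0015 M

From the Nernst equation, log Q = n(E° − E)/0.0592 = 6(0.44 − 0.495)/0.0592 = -5.574, so Q = 2.66 × 10^-6.
With Q = [Mn²⁺]^3/[Cr³⁺]^2 and the known concentrations, [Cr³⁺]^2 in the denominator gives [Cr³⁺] = 0.0015 M.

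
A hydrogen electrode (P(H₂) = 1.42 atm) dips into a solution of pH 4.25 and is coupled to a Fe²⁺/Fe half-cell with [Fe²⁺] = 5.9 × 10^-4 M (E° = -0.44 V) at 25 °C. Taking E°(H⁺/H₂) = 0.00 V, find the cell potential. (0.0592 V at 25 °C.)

The hydrogen couple is the cathode, so E°_cell = 0.44 V; n = 2.
[H⁺] = 10^(−4.25) = 5.6 × 10^-5 M, and Q = [Fe²⁺]·P(H₂) / [H⁺]^2 = 2.65 × 10^5.
E = E° − (0.0592/2) log Q = 0.44 − (0.0592/2)(5.423) = 0.279 V.

0.28 V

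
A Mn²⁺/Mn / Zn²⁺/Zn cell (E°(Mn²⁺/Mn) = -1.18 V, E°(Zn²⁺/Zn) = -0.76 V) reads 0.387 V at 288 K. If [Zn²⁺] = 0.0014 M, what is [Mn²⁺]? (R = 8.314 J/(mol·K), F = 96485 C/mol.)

0.02 M

From the Nernst equation, ln Q = nF(E° − E)/RT = 2×96485×(0.42 − 0.387)/(8.314×288) = 2.660, so Q = 14.3.
With Q = [Mn²⁺]/[Zn²⁺] and the known concentrations, [Mn²⁺] in the numerator gives [Mn²⁺] = 0.02 M.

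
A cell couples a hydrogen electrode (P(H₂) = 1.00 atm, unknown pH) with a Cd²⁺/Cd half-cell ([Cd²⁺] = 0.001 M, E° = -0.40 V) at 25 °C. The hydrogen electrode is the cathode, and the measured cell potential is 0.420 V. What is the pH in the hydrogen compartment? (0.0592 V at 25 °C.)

pH = 1.16

E°_cell = 0.40 V and n = 2.
log Q = n(E° − E)/0.0592 = 2×(0.40 − 0.420)/0.0592 = -0.676.
With Q = [Cd²⁺]·P(H₂) / [H⁺]^2, solving for [H⁺] gives log[H⁺] = -1.162, so pH = 1.16.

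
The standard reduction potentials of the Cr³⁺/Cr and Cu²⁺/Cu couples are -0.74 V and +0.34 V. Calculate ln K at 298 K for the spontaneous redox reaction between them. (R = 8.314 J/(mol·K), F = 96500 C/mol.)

ln K = 252.4

E°_cell = +0.34 − (-0.74) = 1.08 V, with n = 6 electrons transferred.
At equilibrium E = 0, so the Nernst equation gives ln K = nFE°/RT = (6)(96500)(1.08)/((8.314)(298)) = 252.39.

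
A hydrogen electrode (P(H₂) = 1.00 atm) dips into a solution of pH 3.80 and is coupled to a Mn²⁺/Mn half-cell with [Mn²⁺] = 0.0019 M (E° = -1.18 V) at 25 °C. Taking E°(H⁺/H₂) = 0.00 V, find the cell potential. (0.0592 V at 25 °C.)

The hydrogen couple is the cathode, so E°_cell = 1.18 V; n = 2.
[H⁺] = 10^(−3.80) = 1.6 × 10^-4 M, and Q = [Mn²⁺]·P(H₂) / [H⁺]^2 = 7.56 × 10^4.
E = E° − (0.0592/2) log Q = 1.18 − (0.0592/2)(4.879) = 1.036 V.

1.04 V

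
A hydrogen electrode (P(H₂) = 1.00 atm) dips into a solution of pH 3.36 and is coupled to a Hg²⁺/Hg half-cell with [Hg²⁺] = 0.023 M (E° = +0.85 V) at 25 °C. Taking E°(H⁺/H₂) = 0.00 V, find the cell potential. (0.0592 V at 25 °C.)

The Hg²⁺/Hg couple is the cathode, so E°_cell = 0.85 V; n = 2.
[H⁺] = 10^(−3.36) = 4.4 × 10^-4 M, and Q = [H⁺]^2 / ([Hg²⁺]·P(H₂)) = 8.28 × 10^-6.
E = E° − (0.0592/2) log Q = 0.85 − (0.0592/2)(-5.082) = 1.000 V.

1.00 V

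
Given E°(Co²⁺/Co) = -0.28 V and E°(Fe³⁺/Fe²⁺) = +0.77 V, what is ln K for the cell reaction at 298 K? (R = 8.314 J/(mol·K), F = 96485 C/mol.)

E°_cell = +0.77 − (-0.28) = 1.05 V, with n = 2 electrons transferred.
At equilibrium E = 0, so the Nernst equation gives ln K = nFE°/RT = (2)(96485)(1.05)/((8.314)(298)) = 81.78.

ln K = 81.8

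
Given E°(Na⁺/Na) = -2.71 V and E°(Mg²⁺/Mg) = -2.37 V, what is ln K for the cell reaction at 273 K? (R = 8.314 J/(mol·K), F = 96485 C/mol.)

E°_cell = -2.37 − (-2.71) = 0.34 V, with n = 2 electrons transferred.
At equilibrium E = 0, so the Nernst equation gives ln K = nFE°/RT = (2)(96485)(0.34)/((8.314)(273)) = 28.91.

ln K = 28.9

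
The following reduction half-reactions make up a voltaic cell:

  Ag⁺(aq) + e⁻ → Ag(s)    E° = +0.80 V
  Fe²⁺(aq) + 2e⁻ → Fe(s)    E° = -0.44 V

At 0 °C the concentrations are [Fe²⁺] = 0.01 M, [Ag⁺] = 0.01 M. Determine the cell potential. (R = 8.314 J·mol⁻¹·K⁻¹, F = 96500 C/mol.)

1.19 V

The Ag⁺/Ag couple has the higher reduction potential and acts as the cathode, so E°_cell = +0.80 − (-0.44) = 1.24 V.
Balancing electrons gives n = 2; the reaction quotient is Q = [Fe²⁺]/[Ag⁺]^2 = 100.
E = E° − (RT/nF) ln Q = 1.24 − (8.314×273)/(2×96500) × (4.605) = 1.240 − 0.054 = 1.186 V.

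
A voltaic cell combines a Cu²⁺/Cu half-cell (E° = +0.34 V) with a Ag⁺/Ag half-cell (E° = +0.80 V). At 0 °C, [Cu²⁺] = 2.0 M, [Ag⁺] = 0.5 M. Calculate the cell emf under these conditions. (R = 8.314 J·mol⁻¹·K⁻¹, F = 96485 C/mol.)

The Ag⁺/Ag couple has the higher reduction potential and acts as the cathode, so E°_cell = +0.80 − (+0.34) = 0.46 V.
Balancing electrons gives n = 2; the reaction quotient is Q = [Cu²⁺]/[Ag⁺]^2 = 8.00.
E = E° − (RT/nF) ln Q = 0.46 − (8.314×273)/(2×96485) × (2.079) = 0.460 − 0.024 = 0.436 V.

0.436 V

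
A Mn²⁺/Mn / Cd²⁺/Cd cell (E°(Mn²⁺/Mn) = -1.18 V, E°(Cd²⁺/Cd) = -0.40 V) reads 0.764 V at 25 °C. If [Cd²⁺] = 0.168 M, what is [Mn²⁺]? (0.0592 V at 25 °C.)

From the Nernst equation, log Q = n(E° − E)/0.0592 = 2(0.78 − 0.764)/0.0592 = 0.541, so Q = 3.47.
With Q = [Mn²⁺]/[Cd²⁺] and the known concentrations, [Mn²⁺] in the numerator gives [Mn²⁺] = 0.58 M.

0.58 M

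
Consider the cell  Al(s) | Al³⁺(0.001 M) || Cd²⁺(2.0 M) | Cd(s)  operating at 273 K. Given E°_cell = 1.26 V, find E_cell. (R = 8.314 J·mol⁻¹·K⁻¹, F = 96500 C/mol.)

Balancing electrons gives n = 6; the reaction quotient is Q = [Al³⁺]^2/[Cd²⁺]^3 = 1.25 × 10^-7.
E = E° − (RT/nF) ln Q = 1.26 − (8.314×273)/(6×96500) × (-15.895) = 1.260 + 0.062 = 1.322 V.

1.32 V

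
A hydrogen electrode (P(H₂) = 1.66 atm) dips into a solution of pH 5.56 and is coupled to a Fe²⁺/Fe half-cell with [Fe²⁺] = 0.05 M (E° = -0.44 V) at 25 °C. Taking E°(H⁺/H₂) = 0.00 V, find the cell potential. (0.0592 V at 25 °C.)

The hydrogen couple is the cathode, so E°_cell = 0.44 V; n = 2.
[H⁺] = 10^(−5.56) = 2.8 × 10^-6 M, and Q = [Fe²⁺]·P(H₂) / [H⁺]^2 = 1.09 × 10^10.
E = E° − (0.0592/2) log Q = 0.44 − (0.0592/2)(10.039) = 0.143 V.

0.14 V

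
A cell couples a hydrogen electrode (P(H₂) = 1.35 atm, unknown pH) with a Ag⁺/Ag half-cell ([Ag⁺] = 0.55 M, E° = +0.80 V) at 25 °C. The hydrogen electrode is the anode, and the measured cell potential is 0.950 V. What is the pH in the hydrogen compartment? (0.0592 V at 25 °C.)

E°_cell = 0.80 V and n = 2.
log Q = n(E° − E)/0.0592 = 2×(0.80 − 0.950)/0.0592 = -5.068.
With Q = [H⁺]^2 / ([Ag⁺]^2·P(H₂)), solving for [H⁺] gives log[H⁺] = -2.728, so pH = 2.73.

pH = 2.73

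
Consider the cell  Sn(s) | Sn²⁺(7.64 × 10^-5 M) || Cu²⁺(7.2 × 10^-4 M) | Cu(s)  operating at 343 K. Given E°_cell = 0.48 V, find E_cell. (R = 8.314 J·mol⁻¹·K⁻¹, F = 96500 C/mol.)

Balancing electrons gives n = 2; the reaction quotient is Q = [Sn²⁺]/[Cu²⁺] = 0.106.
E = E° − (RT/nF) ln Q = 0.48 − (8.314×343)/(2×96500) × (-2.243) = 0.480 + 0.033 = 0.513 V.

0.513 V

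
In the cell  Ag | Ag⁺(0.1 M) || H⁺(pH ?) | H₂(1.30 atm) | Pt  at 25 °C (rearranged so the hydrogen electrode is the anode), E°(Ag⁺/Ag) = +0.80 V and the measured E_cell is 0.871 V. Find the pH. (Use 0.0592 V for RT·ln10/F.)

E°_cell = 0.80 V and n = 2.
log Q = n(E° − E)/0.0592 = 2×(0.80 − 0.871)/0.0592 = -2.399.
With Q = [H⁺]^2 / ([Ag⁺]^2·P(H₂)), solving for [H⁺] gives log[H⁺] = -2.142, so pH = 2.14.

pH = 2.14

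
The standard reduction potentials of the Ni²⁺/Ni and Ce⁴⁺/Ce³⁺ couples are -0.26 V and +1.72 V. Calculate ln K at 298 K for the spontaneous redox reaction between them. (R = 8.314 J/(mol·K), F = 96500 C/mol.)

ln K = 154.2

E°_cell = +1.72 − (-0.26) = 1.98 V, with n = 2 electrons transferred.
At equilibrium E = 0, so the Nernst equation gives ln K = nFE°/RT = (2)(96500)(1.98)/((8.314)(298)) = 154.24.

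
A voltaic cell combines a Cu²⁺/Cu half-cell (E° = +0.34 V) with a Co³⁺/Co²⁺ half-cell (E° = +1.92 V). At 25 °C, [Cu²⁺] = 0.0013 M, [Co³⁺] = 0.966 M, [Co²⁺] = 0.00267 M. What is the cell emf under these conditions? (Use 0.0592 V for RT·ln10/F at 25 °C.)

1.82 V

The Co³⁺/Co²⁺ couple has the higher reduction potential and acts as the cathode, so E°_cell = +1.92 − (+0.34) = 1.58 V.
Balancing electrons gives n = 2; the reaction quotient is Q = [Cu²⁺]·[Co²⁺]^2/[Co³⁺]^2 = 9.93 × 10^-9.
At 25 °C, E = E° − (0.0592/n) log Q = 1.58 − (0.0592/2)(-8.003) = 1.580 + 0.237 = 1.817 V.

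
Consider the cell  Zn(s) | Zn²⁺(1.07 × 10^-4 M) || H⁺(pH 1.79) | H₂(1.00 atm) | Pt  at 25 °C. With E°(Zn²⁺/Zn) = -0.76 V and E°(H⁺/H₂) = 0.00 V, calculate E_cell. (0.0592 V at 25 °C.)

The hydrogen couple is the cathode, so E°_cell = 0.76 V; n = 2.
[H⁺] = 10^(−1.79) = 0.016 M, and Q = [Zn²⁺]·P(H₂) / [H⁺]^2 = 0.407.
E = E° − (0.0592/2) log Q = 0.76 − (0.0592/2)(-0.391) = 0.772 V.

0.77 V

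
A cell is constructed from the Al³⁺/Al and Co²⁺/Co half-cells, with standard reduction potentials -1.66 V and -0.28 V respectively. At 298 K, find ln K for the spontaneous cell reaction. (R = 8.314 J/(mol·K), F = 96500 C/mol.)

ln K = 322.5

E°_cell = -0.28 − (-1.66) = 1.38 V, with n = 6 electrons transferred.
At equilibrium E = 0, so the Nernst equation gives ln K = nFE°/RT = (6)(96500)(1.38)/((8.314)(298)) = 322.50.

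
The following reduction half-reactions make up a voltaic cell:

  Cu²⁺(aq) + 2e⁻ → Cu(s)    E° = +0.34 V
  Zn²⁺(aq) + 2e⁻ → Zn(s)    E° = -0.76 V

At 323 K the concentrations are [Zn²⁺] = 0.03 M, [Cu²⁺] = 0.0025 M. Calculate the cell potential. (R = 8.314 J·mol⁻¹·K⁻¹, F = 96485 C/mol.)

1.07 V

The Cu²⁺/Cu couple has the higher reduction potential and acts as the cathode, so E°_cell = +0.34 − (-0.76) = 1.10 V.
Balancing electrons gives n = 2; the reaction quotient is Q = [Zn²⁺]/[Cu²⁺] = 12.0.
E = E° − (RT/nF) ln Q = 1.10 − (8.314×323)/(2×96485) × (2.485) = 1.100 − 0.035 = 1.065 V.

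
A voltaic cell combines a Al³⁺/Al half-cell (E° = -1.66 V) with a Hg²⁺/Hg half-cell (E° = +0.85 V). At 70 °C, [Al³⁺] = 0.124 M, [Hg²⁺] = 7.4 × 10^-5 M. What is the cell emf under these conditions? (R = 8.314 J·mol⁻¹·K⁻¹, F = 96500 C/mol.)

2.39 V

The Hg²⁺/Hg couple has the higher reduction potential and acts as the cathode, so E°_cell = +0.85 − (-1.66) = 2.51 V.
Balancing electrons gives n = 6; the reaction quotient is Q = [Al³⁺]^2/[Hg²⁺]^3 = 3.79 × 10^10.
E = E° − (RT/nF) ln Q = 2.51 − (8.314×343)/(6×96500) × (24.359) = 2.510 − 0.120 = 2.390 V.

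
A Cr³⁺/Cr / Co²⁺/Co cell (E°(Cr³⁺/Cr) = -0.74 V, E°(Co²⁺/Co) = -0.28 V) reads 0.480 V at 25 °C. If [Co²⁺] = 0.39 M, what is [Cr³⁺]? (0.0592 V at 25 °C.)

From the Nernst equation, log Q = n(E° − E)/0.0592 = 6(0.46 − 0.480)/0.0592 = -2.027, so Q = 0.00940.
With Q = [Cr³⁺]^2/[Co²⁺]^3 and the known concentrations, [Cr³⁺]^2 in the numerator gives [Cr³⁺] = 0.024 M.

0.024 M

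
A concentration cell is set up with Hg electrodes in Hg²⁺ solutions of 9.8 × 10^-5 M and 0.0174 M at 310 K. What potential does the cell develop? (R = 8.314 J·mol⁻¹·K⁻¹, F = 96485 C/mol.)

Both half-cells are Hg²⁺/Hg, so E°_cell = 0. The concentrated side is the cathode; the cell reaction moves Hg²⁺ from high to low concentration with n = 2.
Q = [Hg²⁺]_dilute/[Hg²⁺]_conc = 9.8 × 10^-5/0.0174 = 0.00563.
E = 0 − (RT/nF) ln Q = −((8.314×310)/(2×96485))(-5.179) = 0.0692 V.

0.069 V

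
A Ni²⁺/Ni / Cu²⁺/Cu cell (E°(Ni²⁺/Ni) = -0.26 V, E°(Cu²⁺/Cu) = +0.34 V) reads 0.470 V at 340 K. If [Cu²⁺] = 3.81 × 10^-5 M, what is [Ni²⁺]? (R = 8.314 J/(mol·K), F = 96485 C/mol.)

From the Nernst equation, ln Q = nF(E° − E)/RT = 2×96485×(0.60 − 0.470)/(8.314×340) = 8.875, so Q = 7150.
With Q = [Ni²⁺]/[Cu²⁺] and the known concentrations, [Ni²⁺] in the numerator gives [Ni²⁺] = 0.27 M.

0.27 M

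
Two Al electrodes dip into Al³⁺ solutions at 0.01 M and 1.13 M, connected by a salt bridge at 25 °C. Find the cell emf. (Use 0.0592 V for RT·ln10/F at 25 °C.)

0.041 V

Both half-cells are Al³⁺/Al, so E°_cell = 0. The concentrated side is the cathode; the cell reaction moves Al³⁺ from high to low concentration with n = 3.
Q = [Al³⁺]_dilute/[Al³⁺]_conc = 0.01/1.13 = 0.00885.
E = 0 − (0.0592/3) log Q = −(0.0592/3)(-2.053) = 0.0405 V.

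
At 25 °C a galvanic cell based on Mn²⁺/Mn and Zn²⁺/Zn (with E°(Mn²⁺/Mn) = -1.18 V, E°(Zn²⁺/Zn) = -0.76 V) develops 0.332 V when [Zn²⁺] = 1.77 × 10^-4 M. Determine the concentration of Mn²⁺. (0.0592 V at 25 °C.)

0.17 M

From the Nernst equation, log Q = n(E° − E)/0.0592 = 2(0.42 − 0.332)/0.0592 = 2.973, so Q = 940.
With Q = [Mn²⁺]/[Zn²⁺] and the known concentrations, [Mn²⁺] in the numerator gives [Mn²⁺] = 0.17 M.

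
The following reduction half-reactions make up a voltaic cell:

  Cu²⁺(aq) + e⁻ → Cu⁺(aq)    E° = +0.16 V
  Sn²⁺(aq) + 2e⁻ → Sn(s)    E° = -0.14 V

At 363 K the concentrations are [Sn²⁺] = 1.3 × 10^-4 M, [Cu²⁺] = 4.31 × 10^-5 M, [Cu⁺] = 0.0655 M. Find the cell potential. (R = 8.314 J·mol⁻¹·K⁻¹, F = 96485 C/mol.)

0.211 V

The Cu²⁺/Cu⁺ couple has the higher reduction potential and acts as the cathode, so E°_cell = +0.16 − (-0.14) = 0.30 V.
Balancing electrons gives n = 2; the reaction quotient is Q = [Sn²⁺]·[Cu⁺]^2/[Cu²⁺]^2 = 300.
E = E° − (RT/nF) ln Q = 0.30 − (8.314×363)/(2×96485) × (5.705) = 0.300 − 0.089 = 0.211 V.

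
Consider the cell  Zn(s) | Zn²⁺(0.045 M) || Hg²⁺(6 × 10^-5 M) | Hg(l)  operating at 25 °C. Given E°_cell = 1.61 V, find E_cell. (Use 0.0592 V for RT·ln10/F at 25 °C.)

Balancing electrons gives n = 2; the reaction quotient is Q = [Zn²⁺]/[Hg²⁺] = 750.
At 25 °C, E = E° − (0.0592/n) log Q = 1.61 − (0.0592/2)(2.875) = 1.610 − 0.085 = 1.525 V.

1.52 V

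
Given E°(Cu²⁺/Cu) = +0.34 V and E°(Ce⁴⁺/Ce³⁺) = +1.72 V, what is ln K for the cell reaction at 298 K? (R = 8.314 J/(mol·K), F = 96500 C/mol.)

E°_cell = +1.72 − (+0.34) = 1.38 V, with n = 2 electrons transferred.
At equilibrium E = 0, so the Nernst equation gives ln K = nFE°/RT = (2)(96500)(1.38)/((8.314)(298)) = 107.50.

ln K = 107.5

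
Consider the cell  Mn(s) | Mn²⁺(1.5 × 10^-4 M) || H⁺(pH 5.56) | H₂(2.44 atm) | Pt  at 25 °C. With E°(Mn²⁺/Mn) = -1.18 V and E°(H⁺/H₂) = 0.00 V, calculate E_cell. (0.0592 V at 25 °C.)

0.95 V

The hydrogen couple is the cathode, so E°_cell = 1.18 V; n = 2.
[H⁺] = 10^(−5.56) = 2.8 × 10^-6 M, and Q = [Mn²⁺]·P(H₂) / [H⁺]^2 = 4.82 × 10^7.
E = E° − (0.0592/2) log Q = 1.18 − (0.0592/2)(7.683) = 0.953 V.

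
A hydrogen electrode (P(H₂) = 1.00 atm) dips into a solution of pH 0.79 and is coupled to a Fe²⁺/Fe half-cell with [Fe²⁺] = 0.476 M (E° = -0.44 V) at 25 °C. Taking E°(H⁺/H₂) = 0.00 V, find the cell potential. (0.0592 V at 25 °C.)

The hydrogen couple is the cathode, so E°_cell = 0.44 V; n = 2.
[H⁺] = 10^(−0.79) = 0.16 M, and Q = [Fe²⁺]·P(H₂) / [H⁺]^2 = 18.1.
E = E° − (0.0592/2) log Q = 0.44 − (0.0592/2)(1.258) = 0.403 V.

0.40 V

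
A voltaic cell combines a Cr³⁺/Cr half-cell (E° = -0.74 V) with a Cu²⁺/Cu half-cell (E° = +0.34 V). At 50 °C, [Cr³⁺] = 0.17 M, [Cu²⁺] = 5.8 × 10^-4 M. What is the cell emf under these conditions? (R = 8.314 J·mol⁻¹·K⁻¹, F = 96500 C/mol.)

0.993 V

The Cu²⁺/Cu couple has the higher reduction potential and acts as the cathode, so E°_cell = +0.34 − (-0.74) = 1.08 V.
Balancing electrons gives n = 6; the reaction quotient is Q = [Cr³⁺]^2/[Cu²⁺]^3 = 1.48 × 10^8.
E = E° − (RT/nF) ln Q = 1.08 − (8.314×323)/(6×96500) × (18.814) = 1.080 − 0.087 = 0.993 V.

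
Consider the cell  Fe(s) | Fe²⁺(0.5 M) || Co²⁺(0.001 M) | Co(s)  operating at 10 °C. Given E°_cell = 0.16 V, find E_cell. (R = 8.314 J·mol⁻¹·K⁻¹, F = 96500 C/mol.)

Balancing electrons gives n = 2; the reaction quotient is Q = [Fe²⁺]/[Co²⁺] = 500.
E = E° − (RT/nF) ln Q = 0.16 − (8.314×283)/(2×96500) × (6.215) = 0.160 − 0.076 = 0.084 V.

0.084 V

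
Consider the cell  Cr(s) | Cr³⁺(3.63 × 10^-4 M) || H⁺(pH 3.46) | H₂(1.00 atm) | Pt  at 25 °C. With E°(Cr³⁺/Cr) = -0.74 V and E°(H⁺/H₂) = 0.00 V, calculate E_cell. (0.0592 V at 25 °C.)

The hydrogen couple is the cathode, so E°_cell = 0.74 V; n = 6.
[H⁺] = 10^(−3.46) = 3.5 × 10^-4 M, and Q = [Cr³⁺]^2·P(H₂)^3 / [H⁺]^6 = 7.58 × 10^13.
E = E° − (0.0592/6) log Q = 0.74 − (0.0592/6)(13.880) = 0.603 V.

0.60 V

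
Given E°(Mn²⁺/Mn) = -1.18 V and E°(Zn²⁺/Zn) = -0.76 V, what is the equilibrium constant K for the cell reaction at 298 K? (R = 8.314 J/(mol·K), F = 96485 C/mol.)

E°_cell = -0.76 − (-1.18) = 0.42 V, with n = 2 electrons transferred.
At equilibrium E = 0, so the Nernst equation gives ln K = nFE°/RT = (2)(96485)(0.42)/((8.314)(298)) = 32.71.
K = e^32.71 = 1.6 × 10^14.

1.6 × 10^14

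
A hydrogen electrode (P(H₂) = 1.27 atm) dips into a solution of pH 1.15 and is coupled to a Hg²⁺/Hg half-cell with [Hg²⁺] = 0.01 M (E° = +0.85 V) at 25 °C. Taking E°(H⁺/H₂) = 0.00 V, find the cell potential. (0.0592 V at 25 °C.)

0.86 V

The Hg²⁺/Hg couple is the cathode, so E°_cell = 0.85 V; n = 2.
[H⁺] = 10^(−1.15) = 0.071 M, and Q = [H⁺]^2 / ([Hg²⁺]·P(H₂)) = 0.395.
E = E° − (0.0592/2) log Q = 0.85 − (0.0592/2)(-0.404) = 0.862 V.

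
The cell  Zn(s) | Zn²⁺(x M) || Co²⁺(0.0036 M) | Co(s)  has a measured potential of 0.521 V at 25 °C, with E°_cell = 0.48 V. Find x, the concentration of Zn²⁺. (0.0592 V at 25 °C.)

1.5 × 10^-4 M

From the Nernst equation, log Q = n(E° − E)/0.0592 = 2(0.48 − 0.521)/0.0592 = -1.385, so Q = 0.0412.
With Q = [Zn²⁺]/[Co²⁺] and the known concentrations, [Zn²⁺] in the numerator gives [Zn²⁺] = 1.5 × 10^-4 M.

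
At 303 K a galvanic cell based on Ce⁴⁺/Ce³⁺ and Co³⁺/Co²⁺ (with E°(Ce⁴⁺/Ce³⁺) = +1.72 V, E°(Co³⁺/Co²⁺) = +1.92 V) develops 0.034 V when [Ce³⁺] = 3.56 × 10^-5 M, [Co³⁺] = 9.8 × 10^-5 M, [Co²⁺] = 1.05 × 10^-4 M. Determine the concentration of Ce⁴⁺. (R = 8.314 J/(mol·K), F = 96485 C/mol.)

From the Nernst equation, ln Q = nF(E° − E)/RT = 1×96485×(0.20 − 0.034)/(8.314×303) = 6.358, so Q = 577.
With Q = [Ce⁴⁺]·[Co²⁺]/([Ce³⁺]·[Co³⁺]) and the known concentrations, [Ce⁴⁺] in the numerator gives [Ce⁴⁺] = 0.019 M.

0.019 M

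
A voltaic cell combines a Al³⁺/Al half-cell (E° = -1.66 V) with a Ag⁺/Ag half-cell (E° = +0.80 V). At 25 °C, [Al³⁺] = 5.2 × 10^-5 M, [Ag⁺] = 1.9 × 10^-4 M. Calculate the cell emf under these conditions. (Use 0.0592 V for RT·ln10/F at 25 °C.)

2.32 V

The Ag⁺/Ag couple has the higher reduction potential and acts as the cathode, so E°_cell = +0.80 − (-1.66) = 2.46 V.
Balancing electrons gives n = 3; the reaction quotient is Q = [Al³⁺]/[Ag⁺]^3 = 7.58 × 10^6.
At 25 °C, E = E° − (0.0592/n) log Q = 2.46 − (0.0592/3)(6.880) = 2.460 − 0.136 = 2.324 V.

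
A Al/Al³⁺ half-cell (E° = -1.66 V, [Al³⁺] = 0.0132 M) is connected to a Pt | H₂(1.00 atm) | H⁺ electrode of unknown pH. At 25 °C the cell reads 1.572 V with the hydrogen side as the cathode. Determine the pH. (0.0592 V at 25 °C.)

pH = 2.11

E°_cell = 1.66 V and n = 6.
log Q = n(E° − E)/0.0592 = 6×(1.66 − 1.572)/0.0592 = 8.919.
With Q = [Al³⁺]^2·P(H₂)^3 / [H⁺]^6, solving for [H⁺] gives log[H⁺] = -2.113, so pH = 2.11.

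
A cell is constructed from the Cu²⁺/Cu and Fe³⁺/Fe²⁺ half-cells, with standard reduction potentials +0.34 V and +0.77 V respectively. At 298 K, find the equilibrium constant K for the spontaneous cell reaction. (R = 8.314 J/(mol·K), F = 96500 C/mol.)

3.5 × 10^14

E°_cell = +0.77 − (+0.34) = 0.43 V, with n = 2 electrons transferred.
At equilibrium E = 0, so the Nernst equation gives ln K = nFE°/RT = (2)(96500)(0.43)/((8.314)(298)) = 33.50.
K = e^33.50 = 3.5 × 10^14.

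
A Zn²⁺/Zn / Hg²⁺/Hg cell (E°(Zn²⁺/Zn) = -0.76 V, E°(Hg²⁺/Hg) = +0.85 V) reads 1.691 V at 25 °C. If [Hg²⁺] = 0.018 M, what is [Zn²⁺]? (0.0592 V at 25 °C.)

3.3 × 10^-5 M

From the Nernst equation, log Q = n(E° − E)/0.0592 = 2(1.61 − 1.691)/0.0592 = -2.736, so Q = 0.00183.
With Q = [Zn²⁺]/[Hg²⁺] and the known concentrations, [Zn²⁺] in the numerator gives [Zn²⁺] = 3.3 × 10^-5 M.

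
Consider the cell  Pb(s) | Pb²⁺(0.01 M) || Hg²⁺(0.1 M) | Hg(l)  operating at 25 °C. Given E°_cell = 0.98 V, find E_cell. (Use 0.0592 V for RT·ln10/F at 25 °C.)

Balancing electrons gives n = 2; the reaction quotient is Q = [Pb²⁺]/[Hg²⁺] = 0.100.
At 25 °C, E = E° − (0.0592/n) log Q = 0.98 − (0.0592/2)(-1.000) = 0.980 + 0.030 = 1.010 V.

1.01 V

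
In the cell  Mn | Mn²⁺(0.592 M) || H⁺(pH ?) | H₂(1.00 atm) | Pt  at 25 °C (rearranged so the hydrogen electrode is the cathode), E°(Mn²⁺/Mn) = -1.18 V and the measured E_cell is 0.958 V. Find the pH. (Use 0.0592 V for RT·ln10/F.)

E°_cell = 1.18 V and n = 2.
log Q = n(E° − E)/0.0592 = 2×(1.18 − 0.958)/0.0592 = 7.500.
With Q = [Mn²⁺]·P(H₂) / [H⁺]^2, solving for [H⁺] gives log[H⁺] = -3.864, so pH = 3.86.

pH = 3.86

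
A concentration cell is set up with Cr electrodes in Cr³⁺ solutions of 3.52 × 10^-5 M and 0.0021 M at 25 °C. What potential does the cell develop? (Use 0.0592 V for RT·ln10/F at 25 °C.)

Both half-cells are Cr³⁺/Cr, so E°_cell = 0. The concentrated side is the cathode; the cell reaction moves Cr³⁺ from high to low concentration with n = 3.
Q = [Cr³⁺]_dilute/[Cr³⁺]_conc = 3.52 × 10^-5/0.0021 = 0.0168.
E = 0 − (0.0592/3) log Q = −(0.0592/3)(-1.776) = 0.0350 V.

0.035 V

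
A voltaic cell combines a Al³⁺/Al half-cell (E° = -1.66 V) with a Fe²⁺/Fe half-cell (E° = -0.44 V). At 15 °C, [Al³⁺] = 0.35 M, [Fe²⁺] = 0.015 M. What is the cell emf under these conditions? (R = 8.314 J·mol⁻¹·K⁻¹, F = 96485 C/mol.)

The Fe²⁺/Fe couple has the higher reduction potential and acts as the cathode, so E°_cell = -0.44 − (-1.66) = 1.22 V.
Balancing electrons gives n = 6; the reaction quotient is Q = [Al³⁺]^2/[Fe²⁺]^3 = 3.63 × 10^4.
E = E° − (RT/nF) ln Q = 1.22 − (8.314×288)/(6×96485) × (10.499) = 1.220 − 0.043 = 1.177 V.

1.18 V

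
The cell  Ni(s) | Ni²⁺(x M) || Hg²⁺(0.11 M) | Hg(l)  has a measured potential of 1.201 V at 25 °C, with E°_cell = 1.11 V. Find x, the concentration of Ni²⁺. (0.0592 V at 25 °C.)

From the Nernst equation, log Q = n(E° − E)/0.0592 = 2(1.11 − 1.201)/0.0592 = -3.074, so Q = 8.43 × 10^-4.
With Q = [Ni²⁺]/[Hg²⁺] and the known concentrations, [Ni²⁺] in the numerator gives [Ni²⁺] = 9.3 × 10^-5 M.

9.3 × 10^-5 M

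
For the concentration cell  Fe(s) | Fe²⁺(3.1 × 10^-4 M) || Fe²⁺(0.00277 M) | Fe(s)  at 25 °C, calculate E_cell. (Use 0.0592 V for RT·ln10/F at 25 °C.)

0.028 V

Both half-cells are Fe²⁺/Fe, so E°_cell = 0. The concentrated side is the cathode; the cell reaction moves Fe²⁺ from high to low concentration with n = 2.
Q = [Fe²⁺]_dilute/[Fe²⁺]_conc = 3.1 × 10^-4/0.00277 = 0.112.
E = 0 − (0.0592/2) log Q = −(0.0592/2)(-0.951) = 0.0281 V.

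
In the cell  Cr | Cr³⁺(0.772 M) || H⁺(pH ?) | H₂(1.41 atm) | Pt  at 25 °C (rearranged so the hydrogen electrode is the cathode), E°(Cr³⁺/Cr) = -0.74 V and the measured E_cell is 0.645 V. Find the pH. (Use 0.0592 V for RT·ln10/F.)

pH = 1.57

E°_cell = 0.74 V and n = 6.
log Q = n(E° − E)/0.0592 = 6×(0.74 − 0.645)/0.0592 = 9.628.
With Q = [Cr³⁺]^2·P(H₂)^3 / [H⁺]^6, solving for [H⁺] gives log[H⁺] = -1.568, so pH = 1.57.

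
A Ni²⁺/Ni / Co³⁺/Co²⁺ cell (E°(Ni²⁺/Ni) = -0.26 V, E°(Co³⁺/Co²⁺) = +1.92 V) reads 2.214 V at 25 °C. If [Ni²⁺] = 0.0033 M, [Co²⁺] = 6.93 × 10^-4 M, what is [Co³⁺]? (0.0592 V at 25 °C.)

From the Nernst equation, log Q = n(E° − E)/0.0592 = 2(2.18 − 2.214)/0.0592 = -1.149, so Q = 0.0710.
With Q = [Ni²⁺]·[Co²⁺]^2/[Co³⁺]^2 and the known concentrations, [Co³⁺]^2 in the denominator gives [Co³⁺] = 1.5 × 10^-4 M.

1.5 × 10^-4 M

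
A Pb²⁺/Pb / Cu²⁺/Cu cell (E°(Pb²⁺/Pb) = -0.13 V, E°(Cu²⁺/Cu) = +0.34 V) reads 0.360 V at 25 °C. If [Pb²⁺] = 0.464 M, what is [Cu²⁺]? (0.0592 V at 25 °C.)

8.9 × 10^-5 M

From the Nernst equation, log Q = n(E° − E)/0.0592 = 2(0.47 − 0.360)/0.0592 = 3.716, so Q = 5200.
With Q = [Pb²⁺]/[Cu²⁺] and the known concentrations, [Cu²⁺] in the denominator gives [Cu²⁺] = 8.9 × 10^-5 M.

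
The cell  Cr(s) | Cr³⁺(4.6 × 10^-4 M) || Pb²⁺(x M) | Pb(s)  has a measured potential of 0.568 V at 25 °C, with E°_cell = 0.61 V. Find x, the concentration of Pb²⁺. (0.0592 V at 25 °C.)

2.3 × 10^-4 M

From the Nernst equation, log Q = n(E° − E)/0.0592 = 6(0.61 − 0.568)/0.0592 = 4.257, so Q = 1.81 × 10^4.
With Q = [Cr³⁺]^2/[Pb²⁺]^3 and the known concentrations, [Pb²⁺]^3 in the denominator gives [Pb²⁺] = 2.3 × 10^-4 M.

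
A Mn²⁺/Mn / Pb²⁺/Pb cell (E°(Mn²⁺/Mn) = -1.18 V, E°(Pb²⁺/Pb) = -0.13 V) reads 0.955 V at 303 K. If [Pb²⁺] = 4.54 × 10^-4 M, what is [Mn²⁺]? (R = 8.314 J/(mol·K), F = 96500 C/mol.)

0.66 M

From the Nernst equation, ln Q = nF(E° − E)/RT = 2×96500×(1.05 − 0.955)/(8.314×303) = 7.278, so Q = 1450.
With Q = [Mn²⁺]/[Pb²⁺] and the known concentrations, [Mn²⁺] in the numerator gives [Mn²⁺] = 0.66 M.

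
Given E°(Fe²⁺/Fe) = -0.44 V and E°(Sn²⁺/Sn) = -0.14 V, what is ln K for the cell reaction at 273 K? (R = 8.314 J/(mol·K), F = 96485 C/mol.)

E°_cell = -0.14 − (-0.44) = 0.30 V, with n = 2 electrons transferred.
At equilibrium E = 0, so the Nernst equation gives ln K = nFE°/RT = (2)(96485)(0.30)/((8.314)(273)) = 25.51.

ln K = 25.5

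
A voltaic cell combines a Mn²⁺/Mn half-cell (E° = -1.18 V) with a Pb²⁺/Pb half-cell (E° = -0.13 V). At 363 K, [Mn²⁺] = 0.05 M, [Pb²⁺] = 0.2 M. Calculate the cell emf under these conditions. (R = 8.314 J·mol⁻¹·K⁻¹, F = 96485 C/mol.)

1.07 V

The Pb²⁺/Pb couple has the higher reduction potential and acts as the cathode, so E°_cell = -0.13 − (-1.18) = 1.05 V.
Balancing electrons gives n = 2; the reaction quotient is Q = [Mn²⁺]/[Pb²⁺] = 0.250.
E = E° − (RT/nF) ln Q = 1.05 − (8.314×363)/(2×96485) × (-1.386) = 1.050 + 0.022 = 1.072 V.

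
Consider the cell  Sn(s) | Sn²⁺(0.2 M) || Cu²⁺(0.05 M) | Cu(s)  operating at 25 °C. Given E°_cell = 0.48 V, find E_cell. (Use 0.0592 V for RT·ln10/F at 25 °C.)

0.462 V

Balancing electrons gives n = 2; the reaction quotient is Q = [Sn²⁺]/[Cu²⁺] = 4.00.
At 25 °C, E = E° − (0.0592/n) log Q = 0.48 − (0.0592/2)(0.602) = 0.480 − 0.018 = 0.462 V.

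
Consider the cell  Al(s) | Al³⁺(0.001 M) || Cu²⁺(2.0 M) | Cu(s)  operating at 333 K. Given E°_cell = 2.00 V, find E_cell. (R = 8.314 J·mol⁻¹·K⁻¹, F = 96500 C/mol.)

2.08 V

Balancing electrons gives n = 6; the reaction quotient is Q = [Al³⁺]^2/[Cu²⁺]^3 = 1.25 × 10^-7.
E = E° − (RT/nF) ln Q = 2.00 − (8.314×333)/(6×96500) × (-15.895) = 2.000 + 0.076 = 2.076 V.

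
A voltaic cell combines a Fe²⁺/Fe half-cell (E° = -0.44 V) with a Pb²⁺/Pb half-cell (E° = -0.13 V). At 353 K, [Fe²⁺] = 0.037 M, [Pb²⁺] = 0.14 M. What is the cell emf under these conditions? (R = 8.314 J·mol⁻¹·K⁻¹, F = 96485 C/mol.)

The Pb²⁺/Pb couple has the higher reduction potential and acts as the cathode, so E°_cell = -0.13 − (-0.44) = 0.31 V.
Balancing electrons gives n = 2; the reaction quotient is Q = [Fe²⁺]/[Pb²⁺] = 0.264.
E = E° − (RT/nF) ln Q = 0.31 − (8.314×353)/(2×96485) × (-1.331) = 0.310 + 0.020 = 0.330 V.

0.330 V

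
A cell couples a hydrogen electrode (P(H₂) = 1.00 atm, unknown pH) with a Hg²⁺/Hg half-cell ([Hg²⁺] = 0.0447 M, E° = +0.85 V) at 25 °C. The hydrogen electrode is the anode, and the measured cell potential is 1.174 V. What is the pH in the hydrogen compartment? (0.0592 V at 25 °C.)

E°_cell = 0.85 V and n = 2.
log Q = n(E° − E)/0.0592 = 2×(0.85 − 1.174)/0.0592 = -10.946.
With Q = [H⁺]^2 / ([Hg²⁺]·P(H₂)), solving for [H⁺] gives log[H⁺] = -6.148, so pH = 6.15.

pH = 6.15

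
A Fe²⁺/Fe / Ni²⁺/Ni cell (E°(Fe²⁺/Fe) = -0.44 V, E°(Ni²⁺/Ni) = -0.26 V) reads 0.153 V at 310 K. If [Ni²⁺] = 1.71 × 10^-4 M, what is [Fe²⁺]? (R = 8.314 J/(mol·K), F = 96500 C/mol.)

From the Nernst equation, ln Q = nF(E° − E)/RT = 2×96500×(0.18 − 0.153)/(8.314×310) = 2.022, so Q = 7.55.
With Q = [Fe²⁺]/[Ni²⁺] and the known concentrations, [Fe²⁺] in the numerator gives [Fe²⁺] = 0.0013 M.

0.0013 M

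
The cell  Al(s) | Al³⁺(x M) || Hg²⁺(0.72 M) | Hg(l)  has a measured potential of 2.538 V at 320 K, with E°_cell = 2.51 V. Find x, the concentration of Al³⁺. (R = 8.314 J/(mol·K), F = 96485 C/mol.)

From the Nernst equation, ln Q = nF(E° − E)/RT = 6×96485×(2.51 − 2.538)/(8.314×320) = -6.093, so Q = 0.00226.
With Q = [Al³⁺]^2/[Hg²⁺]^3 and the known concentrations, [Al³⁺]^2 in the numerator gives [Al³⁺] = 0.029 M.

0.029 M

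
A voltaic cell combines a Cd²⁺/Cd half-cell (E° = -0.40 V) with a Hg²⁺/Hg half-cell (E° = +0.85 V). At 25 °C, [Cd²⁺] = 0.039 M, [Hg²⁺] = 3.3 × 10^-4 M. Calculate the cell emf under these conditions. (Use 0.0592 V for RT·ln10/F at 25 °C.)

1.19 V

The Hg²⁺/Hg couple has the higher reduction potential and acts as the cathode, so E°_cell = +0.85 − (-0.40) = 1.25 V.
Balancing electrons gives n = 2; the reaction quotient is Q = [Cd²⁺]/[Hg²⁺] = 118.
At 25 °C, E = E° − (0.0592/n) log Q = 1.25 − (0.0592/2)(2.073) = 1.250 − 0.061 = 1.189 V.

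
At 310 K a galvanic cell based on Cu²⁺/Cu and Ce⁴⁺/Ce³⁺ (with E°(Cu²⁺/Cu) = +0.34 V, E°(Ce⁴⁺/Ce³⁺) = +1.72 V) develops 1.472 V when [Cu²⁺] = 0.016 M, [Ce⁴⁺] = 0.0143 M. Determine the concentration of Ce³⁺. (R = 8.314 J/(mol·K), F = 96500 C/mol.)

0.0036 M

From the Nernst equation, ln Q = nF(E° − E)/RT = 2×96500×(1.38 − 1.472)/(8.314×310) = -6.889, so Q = 0.00102.
With Q = [Cu²⁺]·[Ce³⁺]^2/[Ce⁴⁺]^2 and the known concentrations, [Ce³⁺]^2 in the numerator gives [Ce³⁺] = 0.0036 M.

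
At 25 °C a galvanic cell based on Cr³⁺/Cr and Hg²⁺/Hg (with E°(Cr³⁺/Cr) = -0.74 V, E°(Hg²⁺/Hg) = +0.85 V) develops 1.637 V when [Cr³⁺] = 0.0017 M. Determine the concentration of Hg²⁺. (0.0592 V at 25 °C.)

0.55 M

From the Nernst equation, log Q = n(E° − E)/0.0592 = 6(1.59 − 1.637)/0.0592 = -4.764, so Q = 1.72 × 10^-5.
With Q = [Cr³⁺]^2/[Hg²⁺]^3 and the known concentrations, [Hg²⁺]^3 in the denominator gives [Hg²⁺] = 0.55 M.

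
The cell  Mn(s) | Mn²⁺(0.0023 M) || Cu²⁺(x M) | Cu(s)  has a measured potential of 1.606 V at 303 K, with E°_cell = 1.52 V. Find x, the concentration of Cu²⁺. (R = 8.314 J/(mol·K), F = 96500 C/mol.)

1.7 M

From the Nernst equation, ln Q = nF(E° − E)/RT = 2×96500×(1.52 − 1.606)/(8.314×303) = -6.589, so Q = 0.00138.
With Q = [Mn²⁺]/[Cu²⁺] and the known concentrations, [Cu²⁺] in the denominator gives [Cu²⁺] = 1.7 M.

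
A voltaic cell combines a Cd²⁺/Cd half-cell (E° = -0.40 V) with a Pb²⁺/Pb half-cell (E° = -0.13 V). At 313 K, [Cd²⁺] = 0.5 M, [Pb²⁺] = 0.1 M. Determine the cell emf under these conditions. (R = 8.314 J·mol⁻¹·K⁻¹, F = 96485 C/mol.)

0.248 V

The Pb²⁺/Pb couple has the higher reduction potential and acts as the cathode, so E°_cell = -0.13 − (-0.40) = 0.27 V.
Balancing electrons gives n = 2; the reaction quotient is Q = [Cd²⁺]/[Pb²⁺] = 5.00.
E = E° − (RT/nF) ln Q = 0.27 − (8.314×313)/(2×96485) × (1.609) = 0.270 − 0.022 = 0.248 V.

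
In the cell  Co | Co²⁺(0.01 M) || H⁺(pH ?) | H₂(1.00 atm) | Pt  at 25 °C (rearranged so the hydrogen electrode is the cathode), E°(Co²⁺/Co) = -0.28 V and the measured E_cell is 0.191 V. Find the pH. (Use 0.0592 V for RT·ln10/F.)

E°_cell = 0.28 V and n = 2.
log Q = n(E° − E)/0.0592 = 2×(0.28 − 0.191)/0.0592 = 3.007.
With Q = [Co²⁺]·P(H₂) / [H⁺]^2, solving for [H⁺] gives log[H⁺] = -2.503, so pH = 2.50.

pH = 2.50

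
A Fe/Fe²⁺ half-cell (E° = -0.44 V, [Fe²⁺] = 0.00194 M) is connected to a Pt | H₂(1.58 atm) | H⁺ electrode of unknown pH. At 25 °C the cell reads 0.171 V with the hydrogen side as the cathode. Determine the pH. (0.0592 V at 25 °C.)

E°_cell = 0.44 V and n = 2.
log Q = n(E° − E)/0.0592 = 2×(0.44 − 0.171)/0.0592 = 9.088.
With Q = [Fe²⁺]·P(H₂) / [H⁺]^2, solving for [H⁺] gives log[H⁺] = -5.801, so pH = 5.80.

pH = 5.80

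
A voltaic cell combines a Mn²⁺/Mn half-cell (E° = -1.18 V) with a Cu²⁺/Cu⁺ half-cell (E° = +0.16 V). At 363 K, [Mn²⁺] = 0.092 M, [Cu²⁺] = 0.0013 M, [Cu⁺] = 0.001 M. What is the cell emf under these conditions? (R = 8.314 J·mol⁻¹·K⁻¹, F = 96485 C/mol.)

The Cu²⁺/Cu⁺ couple has the higher reduction potential and acts as the cathode, so E°_cell = +0.16 − (-1.18) = 1.34 V.
Balancing electrons gives n = 2; the reaction quotient is Q = [Mn²⁺]·[Cu⁺]^2/[Cu²⁺]^2 = 0.0544.
E = E° − (RT/nF) ln Q = 1.34 − (8.314×363)/(2×96485) × (-2.911) = 1.340 + 0.046 = 1.386 V.

1.39 V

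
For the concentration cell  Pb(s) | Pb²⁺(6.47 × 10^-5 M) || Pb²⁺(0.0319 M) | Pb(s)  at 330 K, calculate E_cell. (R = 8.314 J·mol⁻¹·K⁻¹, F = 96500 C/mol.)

0.088 V

Both half-cells are Pb²⁺/Pb, so E°_cell = 0. The concentrated side is the cathode; the cell reaction moves Pb²⁺ from high to low concentration with n = 2.
Q = [Pb²⁺]_dilute/[Pb²⁺]_conc = 6.47 × 10^-5/0.0319 = 0.00203.
E = 0 − (RT/nF) ln Q = −((8.314×330)/(2×96500))(-6.201) = 0.0882 V.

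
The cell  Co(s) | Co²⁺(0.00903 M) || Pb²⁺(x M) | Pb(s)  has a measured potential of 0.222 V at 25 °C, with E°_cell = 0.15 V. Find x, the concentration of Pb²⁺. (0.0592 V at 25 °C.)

2.4 M

From the Nernst equation, log Q = n(E° − E)/0.0592 = 2(0.15 − 0.222)/0.0592 = -2.432, so Q = 0.00369.
With Q = [Co²⁺]/[Pb²⁺] and the known concentrations, [Pb²⁺] in the denominator gives [Pb²⁺] = 2.4 M.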